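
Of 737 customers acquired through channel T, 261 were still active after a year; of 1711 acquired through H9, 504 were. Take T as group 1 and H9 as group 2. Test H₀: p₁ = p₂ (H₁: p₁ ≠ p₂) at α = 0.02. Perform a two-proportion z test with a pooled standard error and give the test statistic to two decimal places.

p̂₁ = 261/737 = 0.3541, p̂₂ = 504/1711 = 0.2946.
Pooled p̂ = (261+504)/(737+1711) = 765/2448 = 0.3125.
SE = √(0.214844 × 0.00194131) = 0.0204.
z = (0.3541 − 0.2946)/0.0204 = 0.0595/0.0204 = 2.92.
Two-sided p-value ≈ 2·Φ(−2.917) = 0.0035; since p < α = 0.02, reject H₀.

z = 2.92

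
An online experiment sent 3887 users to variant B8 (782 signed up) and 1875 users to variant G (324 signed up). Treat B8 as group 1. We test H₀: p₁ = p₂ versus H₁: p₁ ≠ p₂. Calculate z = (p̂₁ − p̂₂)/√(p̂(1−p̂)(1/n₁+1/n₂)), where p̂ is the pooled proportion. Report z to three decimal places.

z = 2.563

p̂₁ = 782/3887 ≈ 0.201183, p̂₂ = 324/1875 ≈ 0.172800.
Pooled p̂ = (782+324)/(3887+1875) = 1106/5762 = 0.191947.
SE = √(p̂(1−p̂)(1/n₁+1/n₂)) = √(0.191947·0.808053·0.000790601) = √(0.000122625) = 0.011074.
z = (0.201183 − 0.172800)/0.011074 = 0.028383/0.011074 = 2.563.
Two-sided p-value ≈ 2·Φ(−2.563) = 0.0104.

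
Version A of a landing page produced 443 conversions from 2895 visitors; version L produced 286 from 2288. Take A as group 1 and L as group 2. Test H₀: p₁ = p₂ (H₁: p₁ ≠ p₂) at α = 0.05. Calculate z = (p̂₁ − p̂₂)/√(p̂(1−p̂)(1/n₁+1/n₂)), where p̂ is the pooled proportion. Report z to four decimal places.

p̂₁ = 443/2895 ≈ 0.153022, p̂₂ = 286/2288 ≈ 0.125000.
Pooled p̂ = (443+286)/(2895+2288) = 729/5183 = 0.140652.
SE = √(0.120869 × 0.000782486) = 0.009725.
z = (0.153022 − 0.125000)/0.009725 = 0.028022/0.009725 = 2.8814.
Two-sided p-value ≈ 2·Φ(−2.881) = 0.0040. With α = 0.05, reject H₀.

z = 2.8814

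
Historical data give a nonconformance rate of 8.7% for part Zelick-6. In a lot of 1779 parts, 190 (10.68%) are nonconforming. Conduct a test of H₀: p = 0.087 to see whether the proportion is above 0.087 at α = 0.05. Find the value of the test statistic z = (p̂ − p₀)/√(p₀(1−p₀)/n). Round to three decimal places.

p̂ = 190/1779 ≈ 0.106802.
Under H₀, SE = √(0.087·0.913/1779) = √(4.46492e-05) = 0.006682.
z = (0.106802 − 0.087)/0.006682 = 0.019802/0.006682 = 2.963.
p-value = P(Z > 2.963) ≈ 0.0015. With α = 0.05, reject H₀.

z = 2.963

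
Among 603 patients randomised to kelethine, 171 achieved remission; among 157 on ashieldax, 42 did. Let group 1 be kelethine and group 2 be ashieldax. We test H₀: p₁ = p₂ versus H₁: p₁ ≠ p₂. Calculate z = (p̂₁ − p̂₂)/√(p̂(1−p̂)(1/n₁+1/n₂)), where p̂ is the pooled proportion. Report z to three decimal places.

p̂₁ = 171/603 = 0.28358, p̂₂ = 42/157 = 0.26752.
Pooled p̂ = (171+42)/(603+157) = 213/760 = 0.28026.
SE = √(0.201716 × 0.0080278) = 0.04024.
z = (0.28358 − 0.26752)/0.04024 = 0.01606/0.04024 = 0.399.
Two-sided p-value ≈ 2·Φ(−0.399) = 0.6897.

z = 0.399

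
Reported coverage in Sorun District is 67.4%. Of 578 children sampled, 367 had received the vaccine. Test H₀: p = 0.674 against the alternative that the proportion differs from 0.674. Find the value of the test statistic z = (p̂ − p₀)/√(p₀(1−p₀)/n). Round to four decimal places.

z = -2.0029

p̂ = 367/578 = 0.6349481.
SE = √(p₀(1−p₀)/n) = √(0.21972/578) = 0.0194973.
z = (0.6349481 − 0.674)/0.0194973 = -0.0390519/0.0194973 = -2.0029.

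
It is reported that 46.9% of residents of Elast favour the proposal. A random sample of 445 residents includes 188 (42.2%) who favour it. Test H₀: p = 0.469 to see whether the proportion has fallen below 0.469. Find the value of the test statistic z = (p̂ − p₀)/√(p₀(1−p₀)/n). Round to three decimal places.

p̂ = 188/445 = 0.42247.
SE = √(p₀(1−p₀)/n) = √(0.24904/445) = 0.02366.
z = (0.42247 − 0.469)/0.02366 = -0.04653/0.02366 = -1.967.
p-value = P(Z < -1.967) ≈ 0.0246.

z = -1.967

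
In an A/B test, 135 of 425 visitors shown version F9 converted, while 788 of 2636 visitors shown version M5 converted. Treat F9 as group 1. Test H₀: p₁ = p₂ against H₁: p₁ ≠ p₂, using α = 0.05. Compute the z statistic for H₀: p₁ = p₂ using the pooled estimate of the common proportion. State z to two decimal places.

z = 0.78

p̂₁ = 135/425 = 0.3176, p̂₂ = 788/2636 = 0.2989.
Pooled p̂ = (135+788)/(425+2636) = 923/3061 = 0.3015.
SE = √(0.210612 × 0.0027323) = 0.0240.
z = (0.3176 − 0.2989)/0.0240 = 0.0187/0.0240 = 0.78.
Two-sided p-value ≈ 2·Φ(−0.780) = 0.4354. With α = 0.05, fail to reject H₀.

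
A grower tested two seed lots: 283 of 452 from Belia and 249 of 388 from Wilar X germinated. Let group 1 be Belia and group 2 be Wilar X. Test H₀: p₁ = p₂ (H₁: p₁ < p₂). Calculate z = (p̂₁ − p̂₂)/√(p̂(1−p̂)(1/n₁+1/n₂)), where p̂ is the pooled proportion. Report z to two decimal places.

z = -0.47

p̂₁ = 283/452 ≈ 0.6261, p̂₂ = 249/388 ≈ 0.6418.
Pooled p̂ = (283+249)/(452+388) = 532/840 = 0.6333.
SE = √(p̂(1−p̂)(1/n₁+1/n₂)) = √(0.6333·0.3667·0.00478971) = √(0.00111228) = 0.0334.
z = (0.6261 − 0.6418)/0.0334 = -0.0157/0.0334 = -0.47.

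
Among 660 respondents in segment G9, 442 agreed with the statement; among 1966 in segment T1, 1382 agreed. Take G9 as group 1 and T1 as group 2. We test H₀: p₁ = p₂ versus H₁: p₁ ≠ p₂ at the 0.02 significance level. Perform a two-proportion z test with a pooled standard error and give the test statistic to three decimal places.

z = -1.605

p̂₁ = 442/660 = 0.66970, p̂₂ = 1382/1966 = 0.70295.
Pooled p̂ = (442+1382)/(660+1966) = 1824/2626 = 0.69459.
SE = √(0.212134 × 0.0020238) = 0.02072.
z = (0.66970 − 0.70295)/0.02072 = -0.03325/0.02072 = -1.605.
p-value = 2·P(Z > 1.605) ≈ 0.1085; since p > α = 0.02, fail to reject H₀.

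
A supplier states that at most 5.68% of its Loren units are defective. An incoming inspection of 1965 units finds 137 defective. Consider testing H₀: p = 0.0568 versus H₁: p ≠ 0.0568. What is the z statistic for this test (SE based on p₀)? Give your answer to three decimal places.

z = 2.474

p̂ = 137/1965 ≈ 0.0697201.
Standard error under H₀: √(0.0568×0.9432/1965) = 0.0052215.
z = (0.0697201 − 0.0568)/0.0052215 = 0.0129201/0.0052215 = 2.474.
Two-sided p-value ≈ 2·Φ(−2.474) = 0.0133.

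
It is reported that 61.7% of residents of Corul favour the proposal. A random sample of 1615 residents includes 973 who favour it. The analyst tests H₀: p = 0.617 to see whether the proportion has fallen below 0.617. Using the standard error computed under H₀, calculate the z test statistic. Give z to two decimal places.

p̂ = 973/1615 = 0.6025.
Standard error under H₀: √(0.617×0.383/1615) = 0.0121.
z = (0.6025 − 0.617)/0.0121 = -0.0145/0.0121 = -1.20.

z = -1.20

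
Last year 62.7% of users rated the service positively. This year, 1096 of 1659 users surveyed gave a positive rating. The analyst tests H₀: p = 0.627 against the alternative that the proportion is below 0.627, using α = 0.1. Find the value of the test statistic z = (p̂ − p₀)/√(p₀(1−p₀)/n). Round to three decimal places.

z = 2.833

p̂ = 1096/1659 = 0.660639.
SE = √(p₀(1−p₀)/n) = √(0.23387/1659) = 0.011873.
z = (0.660639 − 0.627)/0.011873 = 0.033639/0.011873 = 2.833.
p-value = P(Z < 2.833) ≈ 0.9977; since p > α = 0.1, fail to reject H₀.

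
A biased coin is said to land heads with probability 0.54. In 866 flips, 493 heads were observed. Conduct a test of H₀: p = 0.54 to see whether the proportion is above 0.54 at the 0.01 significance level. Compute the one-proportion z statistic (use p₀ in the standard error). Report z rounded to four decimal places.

z = 1.7291

p̂ = 493/866 ≈ 0.569284.
Standard error under H₀: √(0.54×0.46/866) = 0.016936.
z = (0.569284 − 0.54)/0.016936 = 0.029284/0.016936 = 1.7291.
p-value = P(Z > 1.729) ≈ 0.0419. With α = 0.01, fail to reject H₀.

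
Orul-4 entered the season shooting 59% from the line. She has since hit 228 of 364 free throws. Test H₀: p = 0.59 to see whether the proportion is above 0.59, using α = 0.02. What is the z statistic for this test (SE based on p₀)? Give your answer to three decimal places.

z = 1.411

p̂ = 228/364 = 0.62637.
SE = √(p₀(1−p₀)/n) = √(0.2419/364) = 0.02578.
z = (0.62637 − 0.59)/0.02578 = 0.03637/0.02578 = 1.411.
p-value = P(Z > 1.411) ≈ 0.0791; since p > α = 0.02, fail to reject H₀.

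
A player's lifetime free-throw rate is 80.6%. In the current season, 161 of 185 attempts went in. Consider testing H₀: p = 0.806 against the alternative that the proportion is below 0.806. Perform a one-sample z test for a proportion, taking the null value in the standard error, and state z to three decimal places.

z = 2.211

p̂ = 161/185 = 0.87027.
SE = √(p₀(1−p₀)/n) = √(0.15636/185) = 0.02907.
z = (0.87027 − 0.806)/0.02907 = 0.06427/0.02907 = 2.211.
p-value = P(Z < 2.211) ≈ 0.9865.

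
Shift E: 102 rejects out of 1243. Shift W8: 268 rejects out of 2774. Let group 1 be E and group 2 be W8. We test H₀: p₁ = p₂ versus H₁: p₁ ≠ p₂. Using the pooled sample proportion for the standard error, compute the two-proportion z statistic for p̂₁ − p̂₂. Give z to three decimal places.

p̂₁ = 102/1243 = 0.08206, p̂₂ = 268/2774 = 0.09661.
Pooled p̂ = (102+268)/(1243+2774) = 370/4017 = 0.09211.
SE = √(p̂(1−p̂)(1/n₁+1/n₂)) = √(0.09211·0.90789·0.001165) = √(9.74222e-05) = 0.00987.
z = (0.08206 − 0.09661)/0.00987 = -0.01455/0.00987 = -1.474.

z = -1.474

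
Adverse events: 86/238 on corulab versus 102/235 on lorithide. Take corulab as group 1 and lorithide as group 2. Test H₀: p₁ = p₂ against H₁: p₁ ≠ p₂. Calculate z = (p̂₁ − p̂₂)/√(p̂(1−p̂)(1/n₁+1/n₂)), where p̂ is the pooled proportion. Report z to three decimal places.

z = -1.615

p̂₁ = 86/238 = 0.361345, p̂₂ = 102/235 = 0.434043.
Pooled p̂ = (86+102)/(238+235) = 188/473 = 0.397463.
SE = √(p̂(1−p̂)(1/n₁+1/n₂)) = √(0.397463·0.602537·0.008457) = √(0.00202533) = 0.045004.
z = (0.361345 − 0.434043)/0.045004 = -0.072698/0.045004 = -1.615.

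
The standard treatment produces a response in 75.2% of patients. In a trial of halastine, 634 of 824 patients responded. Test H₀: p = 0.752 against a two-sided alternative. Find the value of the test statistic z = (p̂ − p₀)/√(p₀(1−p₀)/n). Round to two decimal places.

z = 1.16

p̂ = 634/824 = 0.7694.
SE = √(p₀(1−p₀)/n) = √(0.1865/824) = 0.0150.
z = (0.7694 − 0.752)/0.0150 = 0.0174/0.0150 = 1.16.
Two-sided p-value ≈ 2·Φ(−1.158) = 0.2470.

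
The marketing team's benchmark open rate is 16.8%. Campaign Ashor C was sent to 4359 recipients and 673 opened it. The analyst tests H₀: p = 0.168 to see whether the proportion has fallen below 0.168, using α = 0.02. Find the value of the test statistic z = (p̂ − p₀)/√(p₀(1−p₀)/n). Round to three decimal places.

p̂ = 673/4359 ≈ 0.154393.
SE = √(p₀(1−p₀)/n) = √(0.13978/4359) = 0.005663.
z = (0.154393 − 0.168)/0.005663 = -0.013607/0.005663 = -2.403.
p-value = P(Z < -2.403) ≈ 0.0081; since p < α = 0.02, reject H₀.

z = -2.403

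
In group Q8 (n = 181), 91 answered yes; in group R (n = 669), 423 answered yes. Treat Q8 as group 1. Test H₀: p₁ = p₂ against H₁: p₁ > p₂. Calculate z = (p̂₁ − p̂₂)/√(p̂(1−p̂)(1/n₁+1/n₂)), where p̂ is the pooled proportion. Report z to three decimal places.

z = -3.162

p̂₁ = 91/181 = 0.50276, p̂₂ = 423/669 = 0.63229.
Pooled p̂ = (91+423)/(181+669) = 514/850 = 0.60471.
SE = √(0.239037 × 0.00701963) = 0.04096.
z = (0.50276 − 0.63229)/0.04096 = -0.12953/0.04096 = -3.162.
p-value = P(Z > -3.162) ≈ 0.9992.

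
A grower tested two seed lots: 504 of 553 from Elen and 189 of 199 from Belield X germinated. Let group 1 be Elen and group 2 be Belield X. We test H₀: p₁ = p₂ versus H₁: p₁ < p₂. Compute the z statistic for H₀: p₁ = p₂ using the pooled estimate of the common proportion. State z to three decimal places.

p̂₁ = 504/553 = 0.91139, p̂₂ = 189/199 = 0.94975.
Pooled p̂ = (504+189)/(553+199) = 693/752 = 0.92154.
SE = √(0.0723019 × 0.00683344) = 0.02223.
z = (0.91139 − 0.94975)/0.02223 = -0.03836/0.02223 = -1.726.

z = -1.726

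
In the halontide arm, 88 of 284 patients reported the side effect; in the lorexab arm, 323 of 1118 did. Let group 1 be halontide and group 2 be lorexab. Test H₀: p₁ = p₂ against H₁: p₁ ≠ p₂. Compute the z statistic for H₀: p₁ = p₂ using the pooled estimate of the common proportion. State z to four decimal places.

p̂₁ = 88/284 ≈ 0.309859, p̂₂ = 323/1118 ≈ 0.288909.
Pooled p̂ = (88+323)/(284+1118) = 411/1402 = 0.293153.
SE = √(0.207214 × 0.00441558) = 0.030248.
z = (0.309859 − 0.288909)/0.030248 = 0.020950/0.030248 = 0.6926.

z = 0.6926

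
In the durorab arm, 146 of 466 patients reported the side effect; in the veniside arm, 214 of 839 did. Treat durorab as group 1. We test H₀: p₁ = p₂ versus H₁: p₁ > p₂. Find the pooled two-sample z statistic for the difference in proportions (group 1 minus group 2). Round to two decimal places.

z = 2.26

p̂₁ = 146/466 ≈ 0.3133, p̂₂ = 214/839 ≈ 0.2551.
Pooled p̂ = (146+214)/(466+839) = 360/1305 = 0.2759.
SE = √(p̂(1−p̂)(1/n₁+1/n₂)) = √(0.2759·0.7241·0.00333782) = √(0.00066677) = 0.0258.
z = (0.3133 − 0.2551)/0.0258 = 0.0582/0.0258 = 2.26.
p-value = P(Z > 2.255) ≈ 0.0121.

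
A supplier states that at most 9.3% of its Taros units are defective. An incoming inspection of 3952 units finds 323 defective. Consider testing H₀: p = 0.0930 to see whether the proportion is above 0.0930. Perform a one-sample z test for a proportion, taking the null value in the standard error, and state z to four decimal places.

z = -2.4393

p̂ = 323/3952 ≈ 0.0817308.
Under H₀, SE = √(0.093·0.907/3952) = √(2.13439e-05) = 0.0046199.
z = (0.0817308 − 0.093)/0.0046199 = -0.0112692/0.0046199 = -2.4393.
p-value = P(Z > -2.439) ≈ 0.9926.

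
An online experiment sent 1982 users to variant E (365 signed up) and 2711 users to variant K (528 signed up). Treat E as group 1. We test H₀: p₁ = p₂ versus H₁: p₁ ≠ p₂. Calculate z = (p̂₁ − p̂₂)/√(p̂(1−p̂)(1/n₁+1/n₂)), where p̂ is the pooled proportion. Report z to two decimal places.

z = -0.91

p̂₁ = 365/1982 ≈ 0.1842, p̂₂ = 528/2711 ≈ 0.1948.
Pooled p̂ = (365+528)/(1982+2711) = 893/4693 = 0.1903.
SE = √(0.154076 × 0.000873408) = 0.0116.
z = (0.1842 − 0.1948)/0.0116 = -0.0106/0.0116 = -0.91.
Two-sided p-value ≈ 2·Φ(−0.914) = 0.3606.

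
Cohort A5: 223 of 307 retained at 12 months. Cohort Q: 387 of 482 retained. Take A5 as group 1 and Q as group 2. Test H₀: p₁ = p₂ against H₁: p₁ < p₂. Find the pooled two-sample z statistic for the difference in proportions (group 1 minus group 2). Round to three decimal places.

p̂₁ = 223/307 = 0.72638, p̂₂ = 387/482 = 0.80290.
Pooled p̂ = (223+387)/(307+482) = 610/789 = 0.77313.
SE = √(p̂(1−p̂)(1/n₁+1/n₂)) = √(0.77313·0.22687·0.00533202) = √(0.000935234) = 0.03058.
z = (0.72638 − 0.80290)/0.03058 = -0.07652/0.03058 = -2.502.
p-value = P(Z < -2.502) ≈ 0.0062.

z = -2.502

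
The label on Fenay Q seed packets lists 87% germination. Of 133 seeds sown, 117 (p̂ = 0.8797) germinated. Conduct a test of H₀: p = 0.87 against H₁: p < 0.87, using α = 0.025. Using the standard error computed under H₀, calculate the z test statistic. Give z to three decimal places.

z = 0.333

p̂ = 117/133 = 0.87970.
SE = √(p₀(1−p₀)/n) = √(0.1131/133) = 0.02916.
z = (0.87970 − 0.87)/0.02916 = 0.00970/0.02916 = 0.333.
p-value = P(Z < 0.333) ≈ 0.6303, so at α = 0.025 we fail to reject H₀.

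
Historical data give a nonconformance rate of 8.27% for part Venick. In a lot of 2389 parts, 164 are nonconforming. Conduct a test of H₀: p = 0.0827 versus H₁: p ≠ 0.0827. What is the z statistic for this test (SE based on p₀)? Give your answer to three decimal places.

z = -2.494

p̂ = 164/2389 ≈ 0.068648.
SE = √(p₀(1−p₀)/n) = √(0.075861/2389) = 0.005635.
z = (0.068648 − 0.0827)/0.005635 = -0.014052/0.005635 = -2.494.
p-value = 2·P(Z > 2.494) ≈ 0.0126.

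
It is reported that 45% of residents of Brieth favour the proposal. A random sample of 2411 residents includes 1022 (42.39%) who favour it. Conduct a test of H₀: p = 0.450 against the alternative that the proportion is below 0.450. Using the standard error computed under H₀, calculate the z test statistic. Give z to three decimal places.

p̂ = 1022/2411 = 0.42389.
SE = √(p₀(1−p₀)/n) = √(0.2475/2411) = 0.01013.
z = (0.42389 − 0.45)/0.01013 = -0.02611/0.01013 = -2.577.

z = -2.577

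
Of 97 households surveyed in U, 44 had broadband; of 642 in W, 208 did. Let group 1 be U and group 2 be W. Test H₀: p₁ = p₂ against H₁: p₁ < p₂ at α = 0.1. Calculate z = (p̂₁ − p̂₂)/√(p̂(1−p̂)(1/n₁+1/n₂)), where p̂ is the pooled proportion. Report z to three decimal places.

p̂₁ = 44/97 = 0.45361, p̂₂ = 208/642 = 0.32399.
Pooled p̂ = (44+208)/(97+642) = 252/739 = 0.34100.
SE = √(0.224719 × 0.0118669) = 0.05164.
z = (0.45361 − 0.32399)/0.05164 = 0.12962/0.05164 = 2.510.
p-value = P(Z < 2.510) ≈ 0.9940; since p > α = 0.1, fail to reject H₀.

z = 2.510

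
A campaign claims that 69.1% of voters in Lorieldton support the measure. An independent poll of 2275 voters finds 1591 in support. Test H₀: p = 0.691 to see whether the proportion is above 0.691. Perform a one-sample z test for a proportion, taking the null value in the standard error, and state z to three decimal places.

z = 0.861

p̂ = 1591/2275 = 0.69934.
Standard error under H₀: √(0.691×0.309/2275) = 0.00969.
z = (0.69934 − 0.691)/0.00969 = 0.00834/0.00969 = 0.861.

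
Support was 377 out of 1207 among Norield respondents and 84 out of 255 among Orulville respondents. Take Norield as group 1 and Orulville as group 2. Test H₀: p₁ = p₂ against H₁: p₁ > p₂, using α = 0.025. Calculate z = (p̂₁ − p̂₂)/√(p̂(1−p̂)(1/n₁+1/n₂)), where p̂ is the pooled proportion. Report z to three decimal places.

z = -0.533

p̂₁ = 377/1207 ≈ 0.31234, p̂₂ = 84/255 ≈ 0.32941.
Pooled p̂ = (377+84)/(1207+255) = 461/1462 = 0.31532.
SE = √(0.215894 × 0.00475007) = 0.03202.
z = (0.31234 − 0.32941)/0.03202 = -0.01707/0.03202 = -0.533.
p-value = P(Z > -0.533) ≈ 0.7030, so at α = 0.025 we fail to reject H₀.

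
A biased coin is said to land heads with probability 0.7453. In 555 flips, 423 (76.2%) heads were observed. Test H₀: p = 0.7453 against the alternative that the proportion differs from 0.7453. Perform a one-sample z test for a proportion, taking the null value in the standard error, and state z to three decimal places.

z = 0.912

p̂ = 423/555 = 0.76216.
Standard error under H₀: √(0.7453×0.2547/555) = 0.01849.
z = (0.76216 − 0.7453)/0.01849 = 0.01686/0.01849 = 0.912.
Two-sided p-value ≈ 2·Φ(−0.912) = 0.3619.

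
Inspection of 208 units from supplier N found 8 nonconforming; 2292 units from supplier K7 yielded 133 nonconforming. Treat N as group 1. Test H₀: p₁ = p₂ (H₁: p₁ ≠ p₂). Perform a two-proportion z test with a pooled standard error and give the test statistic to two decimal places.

z = -1.17

p̂₁ = 8/208 = 0.0385, p̂₂ = 133/2292 = 0.0580.
Pooled p̂ = (8+133)/(208+2292) = 141/2500 = 0.0564.
SE = √(0.053219 × 0.00524399) = 0.0167.
z = (0.0385 − 0.0580)/0.0167 = -0.0195/0.0167 = -1.17.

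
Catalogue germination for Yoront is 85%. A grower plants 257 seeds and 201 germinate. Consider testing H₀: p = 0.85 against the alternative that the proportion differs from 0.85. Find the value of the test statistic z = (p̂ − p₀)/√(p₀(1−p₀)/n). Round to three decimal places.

z = -3.048

p̂ = 201/257 = 0.782101.
SE = √(p₀(1−p₀)/n) = √(0.1275/257) = 0.022274.
z = (0.782101 − 0.85)/0.022274 = -0.067899/0.022274 = -3.048.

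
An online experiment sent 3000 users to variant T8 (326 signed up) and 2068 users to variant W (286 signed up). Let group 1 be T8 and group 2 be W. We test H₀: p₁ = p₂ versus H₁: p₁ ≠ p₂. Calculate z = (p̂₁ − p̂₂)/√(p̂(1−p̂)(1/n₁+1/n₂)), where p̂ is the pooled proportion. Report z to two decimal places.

p̂₁ = 326/3000 = 0.1087, p̂₂ = 286/2068 = 0.1383.
Pooled p̂ = (326+286)/(3000+2068) = 612/5068 = 0.1208.
SE = √(p̂(1−p̂)(1/n₁+1/n₂)) = √(0.1208·0.8792·0.000816892) = √(8.67338e-05) = 0.0093.
z = (0.1087 − 0.1383)/0.0093 = -0.0296/0.0093 = -3.18.
p-value = 2·P(Z > 3.182) ≈ 0.0015.

z = -3.18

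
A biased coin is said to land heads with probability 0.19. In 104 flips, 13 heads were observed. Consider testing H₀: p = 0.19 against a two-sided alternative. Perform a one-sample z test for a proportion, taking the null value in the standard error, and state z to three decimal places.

z = -1.690

p̂ = 13/104 ≈ 0.12500.
SE = √(p₀(1−p₀)/n) = √(0.1539/104) = 0.03847.
z = (0.12500 − 0.19)/0.03847 = -0.06500/0.03847 = -1.690.
p-value = 2·P(Z > 1.690) ≈ 0.0911.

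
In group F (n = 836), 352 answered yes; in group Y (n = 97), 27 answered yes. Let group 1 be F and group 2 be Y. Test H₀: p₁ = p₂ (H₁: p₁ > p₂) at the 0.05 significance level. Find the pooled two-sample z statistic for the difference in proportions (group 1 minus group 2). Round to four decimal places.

p̂₁ = 352/836 ≈ 0.4210526, p̂₂ = 27/97 ≈ 0.2783505.
Pooled p̂ = (352+27)/(836+97) = 379/933 = 0.4062165.
SE = √(0.241205 × 0.0115055) = 0.0526799.
z = (0.4210526 − 0.2783505)/0.0526799 = 0.1427021/0.0526799 = 2.7089.
p-value = P(Z > 2.709) ≈ 0.0034. With α = 0.05, reject H₀.

z = 2.7089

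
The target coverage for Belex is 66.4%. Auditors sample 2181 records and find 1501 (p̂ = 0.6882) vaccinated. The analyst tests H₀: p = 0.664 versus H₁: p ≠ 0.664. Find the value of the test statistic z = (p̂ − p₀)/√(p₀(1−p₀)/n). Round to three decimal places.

p̂ = 1501/2181 ≈ 0.688216.
Under H₀, SE = √(0.664·0.336/2181) = √(0.000102294) = 0.010114.
z = (0.688216 − 0.664)/0.010114 = 0.024216/0.010114 = 2.394.

z = 2.394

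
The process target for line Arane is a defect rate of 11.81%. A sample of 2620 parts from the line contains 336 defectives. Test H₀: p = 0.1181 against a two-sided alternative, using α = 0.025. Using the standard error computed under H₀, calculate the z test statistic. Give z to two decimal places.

z = 1.61

p̂ = 336/2620 ≈ 0.12824.
Standard error under H₀: √(0.1181×0.8819/2620) = 0.00630.
z = (0.12824 − 0.1181)/0.00630 = 0.01014/0.00630 = 1.61.
Two-sided p-value ≈ 2·Φ(−1.609) = 0.1076, so at α = 0.025 we fail to reject H₀.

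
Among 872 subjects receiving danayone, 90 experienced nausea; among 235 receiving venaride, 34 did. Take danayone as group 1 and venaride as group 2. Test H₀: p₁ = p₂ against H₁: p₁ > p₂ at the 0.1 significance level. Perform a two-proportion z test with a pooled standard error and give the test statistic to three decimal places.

z = -1.789

p̂₁ = 90/872 ≈ 0.10321, p̂₂ = 34/235 ≈ 0.14468.
Pooled p̂ = (90+34)/(872+235) = 124/1107 = 0.11201.
SE = √(p̂(1−p̂)(1/n₁+1/n₂)) = √(0.11201·0.88799·0.00540211) = √(0.000537333) = 0.02318.
z = (0.10321 − 0.14468)/0.02318 = -0.04147/0.02318 = -1.789.
p-value = P(Z > -1.789) ≈ 0.9632; since p > α = 0.1, fail to reject H₀.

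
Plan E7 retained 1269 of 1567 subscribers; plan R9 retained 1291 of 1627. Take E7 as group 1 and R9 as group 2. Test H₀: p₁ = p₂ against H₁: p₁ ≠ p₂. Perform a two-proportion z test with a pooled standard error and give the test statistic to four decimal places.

p̂₁ = 1269/1567 = 0.809828, p̂₂ = 1291/1627 = 0.793485.
Pooled p̂ = (1269+1291)/(1567+1627) = 2560/3194 = 0.801503.
SE = √(0.159096 × 0.00125279) = 0.014118.
z = (0.809828 − 0.793485)/0.014118 = 0.016343/0.014118 = 1.1576.

z = 1.1576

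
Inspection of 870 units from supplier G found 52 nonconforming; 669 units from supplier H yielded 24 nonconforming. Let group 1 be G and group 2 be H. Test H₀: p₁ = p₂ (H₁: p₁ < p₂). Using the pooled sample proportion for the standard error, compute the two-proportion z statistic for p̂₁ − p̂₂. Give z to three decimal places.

z = 2.145

p̂₁ = 52/870 ≈ 0.05977, p̂₂ = 24/669 ≈ 0.03587.
Pooled p̂ = (52+24)/(870+669) = 76/1539 = 0.04938.
SE = √(0.0469441 × 0.00264419) = 0.01114.
z = (0.05977 − 0.03587)/0.01114 = 0.02390/0.01114 = 2.145.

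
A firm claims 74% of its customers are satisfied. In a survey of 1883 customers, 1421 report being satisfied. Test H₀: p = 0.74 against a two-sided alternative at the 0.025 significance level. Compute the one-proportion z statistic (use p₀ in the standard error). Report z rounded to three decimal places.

z = 1.449

p̂ = 1421/1883 = 0.75465.
SE = √(p₀(1−p₀)/n) = √(0.1924/1883) = 0.01011.
z = (0.75465 − 0.74)/0.01011 = 0.01465/0.01011 = 1.449.
p-value = 2·P(Z > 1.449) ≈ 0.1473, so at α = 0.025 we fail to reject H₀.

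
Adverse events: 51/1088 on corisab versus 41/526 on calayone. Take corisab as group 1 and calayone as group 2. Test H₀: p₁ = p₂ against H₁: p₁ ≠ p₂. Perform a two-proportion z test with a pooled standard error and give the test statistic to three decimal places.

z = -2.524

p̂₁ = 51/1088 = 0.04688, p̂₂ = 41/526 = 0.07795.
Pooled p̂ = (51+41)/(1088+526) = 92/1614 = 0.05700.
SE = √(0.0537521 × 0.00282026) = 0.01231.
z = (0.04688 − 0.07795)/0.01231 = -0.03107/0.01231 = -2.524.
p-value = 2·P(Z > 2.524) ≈ 0.0116.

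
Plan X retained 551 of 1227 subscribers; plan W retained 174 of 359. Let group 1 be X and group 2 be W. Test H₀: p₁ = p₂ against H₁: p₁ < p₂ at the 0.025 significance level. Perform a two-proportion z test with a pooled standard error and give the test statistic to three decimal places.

p̂₁ = 551/1227 ≈ 0.44906, p̂₂ = 174/359 ≈ 0.48468.
Pooled p̂ = (551+174)/(1227+359) = 725/1586 = 0.45712.
SE = √(0.248162 × 0.00360051) = 0.02989.
z = (0.44906 − 0.48468)/0.02989 = -0.03562/0.02989 = -1.192.
p-value = P(Z < -1.192) ≈ 0.1167; since p > α = 0.025, fail to reject H₀.

z = -1.192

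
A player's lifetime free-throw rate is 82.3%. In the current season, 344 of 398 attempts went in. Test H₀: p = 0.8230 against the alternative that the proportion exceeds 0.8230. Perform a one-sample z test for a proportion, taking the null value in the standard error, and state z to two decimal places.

z = 2.16

p̂ = 344/398 ≈ 0.8643.
Under H₀, SE = √(0.823·0.177/398) = √(0.000366008) = 0.0191.
z = (0.8643 − 0.823)/0.0191 = 0.0413/0.0191 = 2.16.
p-value = P(Z > 2.160) ≈ 0.0154.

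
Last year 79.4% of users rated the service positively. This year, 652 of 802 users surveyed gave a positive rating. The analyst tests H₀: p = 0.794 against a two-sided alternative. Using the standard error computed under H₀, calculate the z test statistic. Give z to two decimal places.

z = 1.33

p̂ = 652/802 = 0.8130.
SE = √(p₀(1−p₀)/n) = √(0.16356/802) = 0.0143.
z = (0.8130 − 0.794)/0.0143 = 0.0190/0.0143 = 1.33.
Two-sided p-value ≈ 2·Φ(−1.328) = 0.1841.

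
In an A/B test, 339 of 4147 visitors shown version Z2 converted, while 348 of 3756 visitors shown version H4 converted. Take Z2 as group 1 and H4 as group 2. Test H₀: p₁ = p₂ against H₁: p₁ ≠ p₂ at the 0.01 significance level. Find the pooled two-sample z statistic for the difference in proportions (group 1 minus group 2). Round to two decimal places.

p̂₁ = 339/4147 ≈ 0.08175, p̂₂ = 348/3756 ≈ 0.09265.
Pooled p̂ = (339+348)/(4147+3756) = 687/7903 = 0.08693.
SE = √(0.0793724 × 0.000507379) = 0.00635.
z = (0.08175 − 0.09265)/0.00635 = -0.01090/0.00635 = -1.72.
Two-sided p-value ≈ 2·Φ(−1.719) = 0.0857, so at α = 0.01 we fail to reject H₀.

z = -1.72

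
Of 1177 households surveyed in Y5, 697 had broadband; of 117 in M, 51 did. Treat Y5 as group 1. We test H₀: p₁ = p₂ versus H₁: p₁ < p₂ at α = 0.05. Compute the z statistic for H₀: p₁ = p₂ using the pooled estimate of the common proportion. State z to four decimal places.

p̂₁ = 697/1177 = 0.592184, p̂₂ = 51/117 = 0.435897.
Pooled p̂ = (697+51)/(1177+117) = 748/1294 = 0.578053.
SE = √(p̂(1−p̂)(1/n₁+1/n₂)) = √(0.578053·0.421947·0.00939663) = √(0.00229191) = 0.047874.
z = (0.592184 − 0.435897)/0.047874 = 0.156287/0.047874 = 3.2645.
p-value = P(Z < 3.265) ≈ 0.9995; since p > α = 0.05, fail to reject H₀.

z = 3.2645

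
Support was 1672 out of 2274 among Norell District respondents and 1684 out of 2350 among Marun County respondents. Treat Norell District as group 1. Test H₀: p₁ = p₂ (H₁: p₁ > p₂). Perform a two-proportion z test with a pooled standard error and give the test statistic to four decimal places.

p̂₁ = 1672/2274 = 0.7352682, p̂₂ = 1684/2350 = 0.7165957.
Pooled p̂ = (1672+1684)/(2274+2350) = 3356/4624 = 0.7257785.
SE = √(0.199024 × 0.000865286) = 0.0131230.
z = (0.7352682 − 0.7165957)/0.0131230 = 0.0186725/0.0131230 = 1.4229.

z = 1.4229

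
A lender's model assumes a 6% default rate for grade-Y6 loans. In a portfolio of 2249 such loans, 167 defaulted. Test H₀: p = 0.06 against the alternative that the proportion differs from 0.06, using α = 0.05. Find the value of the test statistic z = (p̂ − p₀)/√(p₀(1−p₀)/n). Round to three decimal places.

z = 2.847

p̂ = 167/2249 ≈ 0.0742552.
SE = √(p₀(1−p₀)/n) = √(0.0564/2249) = 0.0050078.
z = (0.0742552 − 0.06)/0.0050078 = 0.0142552/0.0050078 = 2.847.
p-value = 2·P(Z > 2.847) ≈ 0.0044; since p < α = 0.05, reject H₀.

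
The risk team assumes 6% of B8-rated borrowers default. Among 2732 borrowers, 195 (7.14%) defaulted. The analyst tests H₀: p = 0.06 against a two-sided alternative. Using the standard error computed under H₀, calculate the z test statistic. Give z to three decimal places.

z = 2.504

p̂ = 195/2732 ≈ 0.071376.
SE = √(p₀(1−p₀)/n) = √(0.0564/2732) = 0.004544.
z = (0.071376 − 0.06)/0.004544 = 0.011376/0.004544 = 2.504.
p-value = 2·P(Z > 2.504) ≈ 0.0123.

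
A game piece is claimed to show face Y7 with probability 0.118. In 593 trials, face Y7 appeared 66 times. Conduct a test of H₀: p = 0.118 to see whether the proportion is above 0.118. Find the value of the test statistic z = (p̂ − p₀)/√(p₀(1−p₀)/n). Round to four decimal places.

z = -0.5059

p̂ = 66/593 = 0.111298.
SE = √(p₀(1−p₀)/n) = √(0.10408/593) = 0.013248.
z = (0.111298 − 0.118)/0.013248 = -0.006702/0.013248 = -0.5059.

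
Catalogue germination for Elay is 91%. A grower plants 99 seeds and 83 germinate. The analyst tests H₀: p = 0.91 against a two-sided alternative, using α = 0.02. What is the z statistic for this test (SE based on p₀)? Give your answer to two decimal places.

p̂ = 83/99 ≈ 0.8384.
SE = √(p₀(1−p₀)/n) = √(0.0819/99) = 0.0288.
z = (0.8384 − 0.91)/0.0288 = -0.0716/0.0288 = -2.49.
p-value = 2·P(Z > 2.490) ≈ 0.0128, so at α = 0.02 we reject H₀.

z = -2.49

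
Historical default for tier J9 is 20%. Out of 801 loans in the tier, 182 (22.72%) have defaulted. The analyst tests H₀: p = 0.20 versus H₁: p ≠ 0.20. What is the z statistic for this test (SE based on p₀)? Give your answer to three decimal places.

p̂ = 182/801 = 0.22722.
Under H₀, SE = √(0.2·0.8/801) = √(0.00019975) = 0.01413.
z = (0.22722 − 0.2)/0.01413 = 0.02722/0.01413 = 1.926.
Two-sided p-value ≈ 2·Φ(−1.926) = 0.0541.

z = 1.926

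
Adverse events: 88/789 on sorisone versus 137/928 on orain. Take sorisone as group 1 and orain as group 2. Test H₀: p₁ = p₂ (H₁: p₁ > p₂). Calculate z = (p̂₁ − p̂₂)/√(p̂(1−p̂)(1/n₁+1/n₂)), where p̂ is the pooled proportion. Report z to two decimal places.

z = -2.21

p̂₁ = 88/789 ≈ 0.1115, p̂₂ = 137/928 ≈ 0.1476.
Pooled p̂ = (88+137)/(789+928) = 225/1717 = 0.1310.
SE = √(p̂(1−p̂)(1/n₁+1/n₂)) = √(0.1310·0.8690·0.00234501) = √(0.000267028) = 0.0163.
z = (0.1115 − 0.1476)/0.0163 = -0.0361/0.0163 = -2.21.
p-value = P(Z > -2.209) ≈ 0.9864.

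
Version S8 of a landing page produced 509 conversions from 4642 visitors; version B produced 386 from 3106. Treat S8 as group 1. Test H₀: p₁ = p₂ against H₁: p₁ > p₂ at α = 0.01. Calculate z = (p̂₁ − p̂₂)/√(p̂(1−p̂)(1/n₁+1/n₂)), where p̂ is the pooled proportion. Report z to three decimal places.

z = -1.974

p̂₁ = 509/4642 = 0.10965, p̂₂ = 386/3106 = 0.12428.
Pooled p̂ = (509+386)/(4642+3106) = 895/7748 = 0.11551.
SE = √(p̂(1−p̂)(1/n₁+1/n₂)) = √(0.11551·0.88449·0.000537382) = √(5.49045e-05) = 0.00741.
z = (0.10965 − 0.12428)/0.00741 = -0.01463/0.00741 = -1.974.
p-value = P(Z > -1.974) ≈ 0.9758, so at α = 0.01 we fail to reject H₀.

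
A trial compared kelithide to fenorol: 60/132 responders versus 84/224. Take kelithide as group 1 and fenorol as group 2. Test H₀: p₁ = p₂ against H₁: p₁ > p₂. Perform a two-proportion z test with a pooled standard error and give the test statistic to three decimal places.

z = 1.477

p̂₁ = 60/132 = 0.45455, p̂₂ = 84/224 = 0.37500.
Pooled p̂ = (60+84)/(132+224) = 144/356 = 0.40449.
SE = √(p̂(1−p̂)(1/n₁+1/n₂)) = √(0.40449·0.59551·0.01204) = √(0.00290019) = 0.05385.
z = (0.45455 − 0.37500)/0.05385 = 0.07955/0.05385 = 1.477.
p-value = P(Z > 1.477) ≈ 0.0698.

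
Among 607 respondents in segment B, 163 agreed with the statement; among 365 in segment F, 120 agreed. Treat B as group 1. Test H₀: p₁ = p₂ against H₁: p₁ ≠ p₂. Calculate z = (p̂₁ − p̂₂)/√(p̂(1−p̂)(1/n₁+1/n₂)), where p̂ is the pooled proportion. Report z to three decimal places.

p̂₁ = 163/607 ≈ 0.26853, p̂₂ = 120/365 ≈ 0.32877.
Pooled p̂ = (163+120)/(607+365) = 283/972 = 0.29115.
SE = √(p̂(1−p̂)(1/n₁+1/n₂)) = √(0.29115·0.70885·0.00438717) = √(0.000905436) = 0.03009.
z = (0.26853 − 0.32877)/0.03009 = -0.06024/0.03009 = -2.002.

z = -2.002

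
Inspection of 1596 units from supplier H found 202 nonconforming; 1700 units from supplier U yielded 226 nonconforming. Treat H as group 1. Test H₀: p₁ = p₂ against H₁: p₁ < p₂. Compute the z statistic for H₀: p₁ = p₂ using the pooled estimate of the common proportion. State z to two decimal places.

z = -0.54

p̂₁ = 202/1596 = 0.1266, p̂₂ = 226/1700 = 0.1329.
Pooled p̂ = (202+226)/(1596+1700) = 428/3296 = 0.1299.
SE = √(p̂(1−p̂)(1/n₁+1/n₂)) = √(0.1299·0.8701·0.0012148) = √(0.000137263) = 0.0117.
z = (0.1266 − 0.1329)/0.0117 = -0.0063/0.0117 = -0.54.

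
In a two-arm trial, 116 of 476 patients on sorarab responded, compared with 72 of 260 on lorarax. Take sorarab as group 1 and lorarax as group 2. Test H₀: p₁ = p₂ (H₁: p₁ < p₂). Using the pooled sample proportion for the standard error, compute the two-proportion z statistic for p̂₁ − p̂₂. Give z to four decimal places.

p̂₁ = 116/476 ≈ 0.2436975, p̂₂ = 72/260 ≈ 0.2769231.
Pooled p̂ = (116+72)/(476+260) = 188/736 = 0.2554348.
SE = √(0.190188 × 0.00594699) = 0.0336310.
z = (0.2436975 − 0.2769231)/0.0336310 = -0.0332256/0.0336310 = -0.9879.

z = -0.9879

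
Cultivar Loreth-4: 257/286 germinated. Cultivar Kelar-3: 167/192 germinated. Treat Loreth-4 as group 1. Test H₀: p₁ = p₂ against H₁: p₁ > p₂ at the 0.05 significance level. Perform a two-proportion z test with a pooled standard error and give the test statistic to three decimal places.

z = 0.975

p̂₁ = 257/286 = 0.898601, p̂₂ = 167/192 = 0.869792.
Pooled p̂ = (257+167)/(286+192) = 424/478 = 0.887029.
SE = √(0.100208 × 0.00870484) = 0.029535.
z = (0.898601 − 0.869792)/0.029535 = 0.028809/0.029535 = 0.975.
p-value = P(Z > 0.975) ≈ 0.1647, so at α = 0.05 we fail to reject H₀.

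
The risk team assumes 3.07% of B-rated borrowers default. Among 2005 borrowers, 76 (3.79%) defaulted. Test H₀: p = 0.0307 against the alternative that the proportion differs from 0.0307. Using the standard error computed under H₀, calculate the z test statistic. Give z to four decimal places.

p̂ = 76/2005 ≈ 0.0379052.
Standard error under H₀: √(0.0307×0.9693/2005) = 0.0038525.
z = (0.0379052 − 0.0307)/0.0038525 = 0.0072052/0.0038525 = 1.8703.
Two-sided p-value ≈ 2·Φ(−1.870) = 0.0614.

z = 1.8703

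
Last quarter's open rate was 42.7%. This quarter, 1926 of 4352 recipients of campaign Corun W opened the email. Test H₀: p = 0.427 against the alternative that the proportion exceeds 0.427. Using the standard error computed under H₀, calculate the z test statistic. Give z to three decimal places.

p̂ = 1926/4352 = 0.44256.
Standard error under H₀: √(0.427×0.573/4352) = 0.00750.
z = (0.44256 − 0.427)/0.00750 = 0.01556/0.00750 = 2.075.
p-value = P(Z > 2.075) ≈ 0.0190.

z = 2.075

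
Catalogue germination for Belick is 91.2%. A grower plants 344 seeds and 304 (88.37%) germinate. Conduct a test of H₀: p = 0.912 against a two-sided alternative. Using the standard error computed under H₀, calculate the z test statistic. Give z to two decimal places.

p̂ = 304/344 = 0.8837.
Under H₀, SE = √(0.912·0.088/344) = √(0.000233302) = 0.0153.
z = (0.8837 − 0.912)/0.0153 = -0.0283/0.0153 = -1.85.

z = -1.85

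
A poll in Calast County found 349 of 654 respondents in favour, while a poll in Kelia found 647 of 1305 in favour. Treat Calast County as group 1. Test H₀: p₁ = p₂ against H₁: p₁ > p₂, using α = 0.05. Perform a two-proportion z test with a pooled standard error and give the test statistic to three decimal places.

z = 1.580

p̂₁ = 349/654 = 0.53364, p̂₂ = 647/1305 = 0.49579.
Pooled p̂ = (349+647)/(654+1305) = 996/1959 = 0.50842.
SE = √(p̂(1−p̂)(1/n₁+1/n₂)) = √(0.50842·0.49158·0.00229534) = √(0.000573671) = 0.02395.
z = (0.53364 − 0.49579)/0.02395 = 0.03785/0.02395 = 1.580.
p-value = P(Z > 1.580) ≈ 0.0570, so at α = 0.05 we fail to reject H₀.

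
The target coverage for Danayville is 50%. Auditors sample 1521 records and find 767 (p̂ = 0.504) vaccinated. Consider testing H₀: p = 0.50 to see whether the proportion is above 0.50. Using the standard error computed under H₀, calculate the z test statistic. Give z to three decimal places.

z = 0.333

p̂ = 767/1521 ≈ 0.50427.
Under H₀, SE = √(0.5·0.5/1521) = √(0.000164366) = 0.01282.
z = (0.50427 − 0.5)/0.01282 = 0.00427/0.01282 = 0.333.
p-value = P(Z > 0.333) ≈ 0.3694.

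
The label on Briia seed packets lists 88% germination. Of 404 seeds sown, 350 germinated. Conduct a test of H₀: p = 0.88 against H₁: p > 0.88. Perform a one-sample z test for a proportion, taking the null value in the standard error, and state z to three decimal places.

p̂ = 350/404 = 0.86634.
Standard error under H₀: √(0.88×0.12/404) = 0.01617.
z = (0.86634 − 0.88)/0.01617 = -0.01366/0.01617 = -0.845.

z = -0.845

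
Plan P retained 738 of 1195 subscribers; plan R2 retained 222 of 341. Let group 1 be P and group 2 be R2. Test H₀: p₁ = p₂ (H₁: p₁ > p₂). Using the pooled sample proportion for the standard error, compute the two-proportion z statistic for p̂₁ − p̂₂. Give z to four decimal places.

p̂₁ = 738/1195 ≈ 0.617573, p̂₂ = 222/341 ≈ 0.651026.
Pooled p̂ = (738+222)/(1195+341) = 960/1536 = 0.625000.
SE = √(p̂(1−p̂)(1/n₁+1/n₂)) = √(0.625000·0.375000·0.00376937) = √(0.000883446) = 0.029723.
z = (0.617573 − 0.651026)/0.029723 = -0.033453/0.029723 = -1.1255.

z = -1.1255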